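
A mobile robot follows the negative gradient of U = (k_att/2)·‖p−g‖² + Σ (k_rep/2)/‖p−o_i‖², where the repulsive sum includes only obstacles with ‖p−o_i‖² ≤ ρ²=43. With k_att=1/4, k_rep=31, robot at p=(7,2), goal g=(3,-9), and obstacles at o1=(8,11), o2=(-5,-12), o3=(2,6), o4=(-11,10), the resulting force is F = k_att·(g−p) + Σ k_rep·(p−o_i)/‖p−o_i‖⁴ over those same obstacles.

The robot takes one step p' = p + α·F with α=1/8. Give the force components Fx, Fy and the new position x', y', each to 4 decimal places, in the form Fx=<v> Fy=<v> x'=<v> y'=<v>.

Fx=-0.9078 Fy=-2.8238 x'=6.8865 y'=1.6470

F_att = 1/4·(g−p) = 1/4·(-4,-11) = (-1.0000,-2.7500)
o1: d²=82 > ρ²=43 → inactive
o2: d²=340 > ρ²=43 → inactive
o3: d²=41 ≤ ρ²=43; F_rep = 31·(5,-4)/41² = (0.0922,-0.0738)
o4: d²=388 > ρ²=43 → inactive
F = F_att + ΣF_rep = (-0.9078,-2.8238)
p' = p + 1/8·F = (6.8865,1.6470)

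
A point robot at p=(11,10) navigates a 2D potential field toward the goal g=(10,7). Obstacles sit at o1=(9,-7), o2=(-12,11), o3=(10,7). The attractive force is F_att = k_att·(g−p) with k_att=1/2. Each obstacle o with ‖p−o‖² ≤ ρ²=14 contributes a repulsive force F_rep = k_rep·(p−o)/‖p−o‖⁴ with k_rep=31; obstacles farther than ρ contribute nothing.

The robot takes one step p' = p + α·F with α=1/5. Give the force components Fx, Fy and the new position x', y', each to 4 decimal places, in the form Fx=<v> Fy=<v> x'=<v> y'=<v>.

F_att = 1/2·(g−p) = 1/2·(-1,-3) = (-0.5000,-1.5000)
o1: d²=293 > ρ²=14 → inactive
o2: d²=530 > ρ²=14 → inactive
o3: d²=10 ≤ ρ²=14; F_rep = 31·(1,3)/10² = (0.3100,0.9300)
F = F_att + ΣF_rep = (-0.1900,-0.5700)
p' = p + 1/5·F = (10.9620,9.8860)

Fx=-0.1900 Fy=-0.5700 x'=10.9620 y'=9.8860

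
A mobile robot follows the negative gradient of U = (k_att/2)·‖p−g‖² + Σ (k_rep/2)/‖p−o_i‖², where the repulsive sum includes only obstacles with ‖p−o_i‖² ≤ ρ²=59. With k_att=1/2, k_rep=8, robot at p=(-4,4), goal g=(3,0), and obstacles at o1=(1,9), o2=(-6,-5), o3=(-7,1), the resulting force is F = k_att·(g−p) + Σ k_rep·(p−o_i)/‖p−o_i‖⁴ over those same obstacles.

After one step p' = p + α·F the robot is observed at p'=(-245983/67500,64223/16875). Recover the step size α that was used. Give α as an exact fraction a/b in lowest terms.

F_att = 1/2·(g−p) = 1/2·(7,-4) = (3.5000,-2.0000)
o1: d²=50 ≤ ρ²=59; F_rep = 8·(-5,-5)/50² = (-0.0160,-0.0160)
o2: d²=85 > ρ²=59 → inactive
o3: d²=18 ≤ ρ²=59; F_rep = 8·(3,3)/18² = (0.0741,0.0741)
F = F_att + ΣF_rep = (3.5581,-1.9419)
Δp = p'−p = (0.3558,-0.1942); α = Δx/Fx = (24017/67500) / (24017/6750) = 1/10
check: Δy/Fy = (-3277/16875) / (-6554/3375) = 1/10 ✓

α = 1/10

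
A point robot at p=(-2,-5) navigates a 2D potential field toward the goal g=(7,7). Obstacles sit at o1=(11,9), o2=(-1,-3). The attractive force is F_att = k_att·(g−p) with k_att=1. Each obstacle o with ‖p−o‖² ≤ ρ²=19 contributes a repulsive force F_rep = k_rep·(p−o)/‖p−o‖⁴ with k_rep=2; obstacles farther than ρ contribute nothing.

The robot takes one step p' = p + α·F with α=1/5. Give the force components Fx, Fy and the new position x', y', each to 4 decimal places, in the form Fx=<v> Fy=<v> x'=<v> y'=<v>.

F_att = 1·(g−p) = 1·(9,12) = (9.0000,12.0000)
o1: d²=365 > ρ²=19 → inactive
o2: d²=5 ≤ ρ²=19; F_rep = 2·(-1,-2)/5² = (-0.0800,-0.1600)
F = F_att + ΣF_rep = (8.9200,11.8400)
p' = p + 1/5·F = (-0.2160,-2.6320)

Fx=8.9200 Fy=11.8400 x'=-0.2160 y'=-2.6320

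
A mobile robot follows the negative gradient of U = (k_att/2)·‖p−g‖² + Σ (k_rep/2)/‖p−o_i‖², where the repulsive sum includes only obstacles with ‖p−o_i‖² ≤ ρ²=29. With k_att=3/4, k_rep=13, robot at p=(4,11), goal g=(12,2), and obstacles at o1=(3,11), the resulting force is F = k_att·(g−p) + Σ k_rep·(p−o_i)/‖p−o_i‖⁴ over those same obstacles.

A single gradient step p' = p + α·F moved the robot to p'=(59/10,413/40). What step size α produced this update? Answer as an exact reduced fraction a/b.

F_att = 3/4·(g−p) = 3/4·(8,-9) = (6.0000,-6.7500)
o1: d²=1 ≤ ρ²=29; F_rep = 13·(1,0)/1² = (13.0000,0.0000)
F = F_att + ΣF_rep = (19.0000,-6.7500)
Δp = p'−p = (1.9000,-0.6750); α = Δx/Fx = (19/10) / (19) = 1/10
check: Δy/Fy = (-27/40) / (-27/4) = 1/10 ✓

α = 1/10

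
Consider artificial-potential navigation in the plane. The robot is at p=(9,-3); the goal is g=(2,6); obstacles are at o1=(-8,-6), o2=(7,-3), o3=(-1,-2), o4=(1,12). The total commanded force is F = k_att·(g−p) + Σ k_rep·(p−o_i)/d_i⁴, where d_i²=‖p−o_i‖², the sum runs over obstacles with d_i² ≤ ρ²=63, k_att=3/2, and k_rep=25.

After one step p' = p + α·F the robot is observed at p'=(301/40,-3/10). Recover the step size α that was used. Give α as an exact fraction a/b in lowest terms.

F_att = 3/2·(g−p) = 3/2·(-7,9) = (-10.5000,13.5000)
o1: d²=298 > ρ²=63 → inactive
o2: d²=4 ≤ ρ²=63; F_rep = 25·(2,0)/4² = (3.1250,0.0000)
o3: d²=101 > ρ²=63 → inactive
o4: d²=289 > ρ²=63 → inactive
F = F_att + ΣF_rep = (-7.3750,13.5000)
Δp = p'−p = (-1.4750,2.7000); α = Δx/Fx = (-59/40) / (-59/8) = 1/5
check: Δy/Fy = (27/10) / (27/2) = 1/5 ✓

α = 1/5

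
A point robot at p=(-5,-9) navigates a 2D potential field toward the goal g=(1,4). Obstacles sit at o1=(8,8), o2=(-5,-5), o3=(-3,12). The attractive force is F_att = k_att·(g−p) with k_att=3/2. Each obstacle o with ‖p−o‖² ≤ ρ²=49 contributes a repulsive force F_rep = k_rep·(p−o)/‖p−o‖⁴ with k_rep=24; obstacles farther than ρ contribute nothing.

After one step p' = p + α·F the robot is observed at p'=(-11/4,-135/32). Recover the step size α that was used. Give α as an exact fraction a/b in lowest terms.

α = 1/4

F_att = 3/2·(g−p) = 3/2·(6,13) = (9.0000,19.5000)
o1: d²=458 > ρ²=49 → inactive
o2: d²=16 ≤ ρ²=49; F_rep = 24·(0,-4)/16² = (0.0000,-0.3750)
o3: d²=445 > ρ²=49 → inactive
F = F_att + ΣF_rep = (9.0000,19.1250)
Δp = p'−p = (2.2500,4.7812); α = Δx/Fx = (9/4) / (9) = 1/4
check: Δy/Fy = (153/32) / (153/8) = 1/4 ✓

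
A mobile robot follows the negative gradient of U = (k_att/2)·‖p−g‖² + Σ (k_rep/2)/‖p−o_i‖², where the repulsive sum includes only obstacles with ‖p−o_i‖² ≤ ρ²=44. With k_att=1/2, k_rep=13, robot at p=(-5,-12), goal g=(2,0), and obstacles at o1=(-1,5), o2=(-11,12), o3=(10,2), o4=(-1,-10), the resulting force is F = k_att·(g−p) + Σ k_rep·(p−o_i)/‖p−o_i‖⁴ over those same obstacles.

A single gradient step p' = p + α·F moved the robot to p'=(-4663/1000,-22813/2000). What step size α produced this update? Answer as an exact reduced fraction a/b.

α = 1/10

F_att = 1/2·(g−p) = 1/2·(7,12) = (3.5000,6.0000)
o1: d²=305 > ρ²=44 → inactive
o2: d²=612 > ρ²=44 → inactive
o3: d²=421 > ρ²=44 → inactive
o4: d²=20 ≤ ρ²=44; F_rep = 13·(-4,-2)/20² = (-0.1300,-0.0650)
F = F_att + ΣF_rep = (3.3700,5.9350)
Δp = p'−p = (0.3370,0.5935); α = Δx/Fx = (337/1000) / (337/100) = 1/10
check: Δy/Fy = (1187/2000) / (1187/200) = 1/10 ✓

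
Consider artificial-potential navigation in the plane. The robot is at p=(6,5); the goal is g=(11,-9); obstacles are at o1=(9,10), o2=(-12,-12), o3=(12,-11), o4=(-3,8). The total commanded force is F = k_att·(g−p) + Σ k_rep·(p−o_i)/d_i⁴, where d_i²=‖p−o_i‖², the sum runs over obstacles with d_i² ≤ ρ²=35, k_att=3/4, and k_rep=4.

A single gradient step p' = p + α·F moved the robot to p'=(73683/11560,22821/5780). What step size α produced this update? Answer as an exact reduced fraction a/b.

α = 1/10

F_att = 3/4·(g−p) = 3/4·(5,-14) = (3.7500,-10.5000)
o1: d²=34 ≤ ρ²=35; F_rep = 4·(-3,-5)/34² = (-0.0104,-0.0173)
o2: d²=613 > ρ²=35 → inactive
o3: d²=292 > ρ²=35 → inactive
o4: d²=90 > ρ²=35 → inactive
F = F_att + ΣF_rep = (3.7396,-10.5173)
Δp = p'−p = (0.3740,-1.0517); α = Δx/Fx = (4323/11560) / (4323/1156) = 1/10
check: Δy/Fy = (-6079/5780) / (-6079/578) = 1/10 ✓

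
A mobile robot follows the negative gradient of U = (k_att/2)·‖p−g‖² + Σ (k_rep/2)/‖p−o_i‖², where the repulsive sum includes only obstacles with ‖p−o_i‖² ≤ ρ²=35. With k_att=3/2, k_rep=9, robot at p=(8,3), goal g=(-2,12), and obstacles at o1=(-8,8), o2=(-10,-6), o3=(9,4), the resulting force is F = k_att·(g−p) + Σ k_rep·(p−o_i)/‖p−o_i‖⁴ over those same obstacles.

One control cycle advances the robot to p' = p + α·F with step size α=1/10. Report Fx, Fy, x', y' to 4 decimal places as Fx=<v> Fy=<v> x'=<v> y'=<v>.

Fx=-17.2500 Fy=11.2500 x'=6.2750 y'=4.1250

F_att = 3/2·(g−p) = 3/2·(-10,9) = (-15.0000,13.5000)
o1: d²=281 > ρ²=35 → inactive
o2: d²=405 > ρ²=35 → inactive
o3: d²=2 ≤ ρ²=35; F_rep = 9·(-1,-1)/2² = (-2.2500,-2.2500)
F = F_att + ΣF_rep = (-17.2500,11.2500)
p' = p + 1/10·F = (6.2750,4.1250)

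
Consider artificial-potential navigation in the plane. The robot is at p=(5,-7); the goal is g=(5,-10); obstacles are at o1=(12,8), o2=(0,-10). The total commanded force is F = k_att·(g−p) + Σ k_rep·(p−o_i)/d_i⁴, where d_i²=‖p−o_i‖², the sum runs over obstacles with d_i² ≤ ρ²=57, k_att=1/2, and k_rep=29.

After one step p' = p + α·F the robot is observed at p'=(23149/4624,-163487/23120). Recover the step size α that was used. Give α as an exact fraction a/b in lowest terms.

α = 1/20

F_att = 1/2·(g−p) = 1/2·(0,-3) = (0.0000,-1.5000)
o1: d²=274 > ρ²=57 → inactive
o2: d²=34 ≤ ρ²=57; F_rep = 29·(5,3)/34² = (0.1254,0.0753)
F = F_att + ΣF_rep = (0.1254,-1.4247)
Δp = p'−p = (0.0063,-0.0712); α = Δx/Fx = (29/4624) / (145/1156) = 1/20
check: Δy/Fy = (-1647/23120) / (-1647/1156) = 1/20 ✓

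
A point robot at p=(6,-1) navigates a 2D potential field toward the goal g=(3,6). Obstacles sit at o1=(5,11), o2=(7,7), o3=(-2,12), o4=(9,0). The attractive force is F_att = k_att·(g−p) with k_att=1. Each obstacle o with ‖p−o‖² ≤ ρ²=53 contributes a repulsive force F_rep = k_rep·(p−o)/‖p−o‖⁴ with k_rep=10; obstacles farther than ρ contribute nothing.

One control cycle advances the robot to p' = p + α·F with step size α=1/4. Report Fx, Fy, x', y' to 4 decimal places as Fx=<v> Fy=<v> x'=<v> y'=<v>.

Fx=-3.3000 Fy=6.9000 x'=5.1750 y'=0.7250

F_att = 1·(g−p) = 1·(-3,7) = (-3.0000,7.0000)
o1: d²=145 > ρ²=53 → inactive
o2: d²=65 > ρ²=53 → inactive
o3: d²=233 > ρ²=53 → inactive
o4: d²=10 ≤ ρ²=53; F_rep = 10·(-3,-1)/10² = (-0.3000,-0.1000)
F = F_att + ΣF_rep = (-3.3000,6.9000)
p' = p + 1/4·F = (5.1750,0.7250)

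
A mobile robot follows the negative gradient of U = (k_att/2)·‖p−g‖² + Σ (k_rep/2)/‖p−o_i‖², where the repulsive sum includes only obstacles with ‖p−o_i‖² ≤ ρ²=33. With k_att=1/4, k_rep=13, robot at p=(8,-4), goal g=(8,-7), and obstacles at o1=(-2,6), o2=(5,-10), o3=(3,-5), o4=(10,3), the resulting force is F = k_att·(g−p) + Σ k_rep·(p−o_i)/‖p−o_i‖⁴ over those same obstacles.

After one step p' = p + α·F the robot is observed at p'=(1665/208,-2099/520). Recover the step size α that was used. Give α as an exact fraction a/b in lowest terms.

α = 1/20

F_att = 1/4·(g−p) = 1/4·(0,-3) = (0.0000,-0.7500)
o1: d²=200 > ρ²=33 → inactive
o2: d²=45 > ρ²=33 → inactive
o3: d²=26 ≤ ρ²=33; F_rep = 13·(5,1)/26² = (0.0962,0.0192)
o4: d²=53 > ρ²=33 → inactive
F = F_att + ΣF_rep = (0.0962,-0.7308)
Δp = p'−p = (0.0048,-0.0365); α = Δx/Fx = (1/208) / (5/52) = 1/20
check: Δy/Fy = (-19/520) / (-19/26) = 1/20 ✓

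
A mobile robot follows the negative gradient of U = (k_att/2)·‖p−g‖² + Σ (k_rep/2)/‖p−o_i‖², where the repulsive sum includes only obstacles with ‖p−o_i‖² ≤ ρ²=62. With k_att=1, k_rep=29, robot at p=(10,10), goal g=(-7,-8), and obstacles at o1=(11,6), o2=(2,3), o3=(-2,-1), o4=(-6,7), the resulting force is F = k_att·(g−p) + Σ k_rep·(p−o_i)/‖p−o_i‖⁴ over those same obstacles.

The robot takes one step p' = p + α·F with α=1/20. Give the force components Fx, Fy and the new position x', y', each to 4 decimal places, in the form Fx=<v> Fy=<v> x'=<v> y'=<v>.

F_att = 1·(g−p) = 1·(-17,-18) = (-17.0000,-18.0000)
o1: d²=17 ≤ ρ²=62; F_rep = 29·(-1,4)/17² = (-0.1003,0.4014)
o2: d²=113 > ρ²=62 → inactive
o3: d²=265 > ρ²=62 → inactive
o4: d²=265 > ρ²=62 → inactive
F = F_att + ΣF_rep = (-17.1003,-17.5986)
p' = p + 1/20·F = (9.1450,9.1201)

Fx=-17.1003 Fy=-17.5986 x'=9.1450 y'=9.1201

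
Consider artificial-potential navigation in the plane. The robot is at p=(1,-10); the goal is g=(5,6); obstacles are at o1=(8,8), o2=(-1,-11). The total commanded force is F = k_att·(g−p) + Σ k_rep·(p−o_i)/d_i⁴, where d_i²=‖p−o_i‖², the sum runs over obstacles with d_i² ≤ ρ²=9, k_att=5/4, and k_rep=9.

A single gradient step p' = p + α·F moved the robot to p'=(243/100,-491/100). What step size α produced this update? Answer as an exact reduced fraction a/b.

F_att = 5/4·(g−p) = 5/4·(4,16) = (5.0000,20.0000)
o1: d²=373 > ρ²=9 → inactive
o2: d²=5 ≤ ρ²=9; F_rep = 9·(2,1)/5² = (0.7200,0.3600)
F = F_att + ΣF_rep = (5.7200,20.3600)
Δp = p'−p = (1.4300,5.0900); α = Δx/Fx = (143/100) / (143/25) = 1/4
check: Δy/Fy = (509/100) / (509/25) = 1/4 ✓

α = 1/4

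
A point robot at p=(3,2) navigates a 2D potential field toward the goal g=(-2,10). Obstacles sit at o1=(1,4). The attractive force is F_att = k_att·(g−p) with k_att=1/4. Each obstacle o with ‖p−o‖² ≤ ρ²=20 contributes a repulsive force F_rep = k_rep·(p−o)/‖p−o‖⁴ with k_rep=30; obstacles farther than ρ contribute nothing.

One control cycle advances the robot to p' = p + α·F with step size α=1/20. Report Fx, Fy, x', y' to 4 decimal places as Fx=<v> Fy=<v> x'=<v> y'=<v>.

Fx=-0.3125 Fy=1.0625 x'=2.9844 y'=2.0531

F_att = 1/4·(g−p) = 1/4·(-5,8) = (-1.2500,2.0000)
o1: d²=8 ≤ ρ²=20; F_rep = 30·(2,-2)/8² = (0.9375,-0.9375)
F = F_att + ΣF_rep = (-0.3125,1.0625)
p' = p + 1/20·F = (2.9844,2.0531)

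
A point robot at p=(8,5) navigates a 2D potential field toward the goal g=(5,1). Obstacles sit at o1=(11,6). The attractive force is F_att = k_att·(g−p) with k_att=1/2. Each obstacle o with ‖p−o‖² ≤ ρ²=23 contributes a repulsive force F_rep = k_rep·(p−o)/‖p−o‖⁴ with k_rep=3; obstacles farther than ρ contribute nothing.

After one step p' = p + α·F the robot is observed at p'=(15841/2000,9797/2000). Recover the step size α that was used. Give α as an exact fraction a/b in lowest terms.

α = 1/20

F_att = 1/2·(g−p) = 1/2·(-3,-4) = (-1.5000,-2.0000)
o1: d²=10 ≤ ρ²=23; F_rep = 3·(-3,-1)/10² = (-0.0900,-0.0300)
F = F_att + ΣF_rep = (-1.5900,-2.0300)
Δp = p'−p = (-0.0795,-0.1015); α = Δx/Fx = (-159/2000) / (-159/100) = 1/20
check: Δy/Fy = (-203/2000) / (-203/100) = 1/20 ✓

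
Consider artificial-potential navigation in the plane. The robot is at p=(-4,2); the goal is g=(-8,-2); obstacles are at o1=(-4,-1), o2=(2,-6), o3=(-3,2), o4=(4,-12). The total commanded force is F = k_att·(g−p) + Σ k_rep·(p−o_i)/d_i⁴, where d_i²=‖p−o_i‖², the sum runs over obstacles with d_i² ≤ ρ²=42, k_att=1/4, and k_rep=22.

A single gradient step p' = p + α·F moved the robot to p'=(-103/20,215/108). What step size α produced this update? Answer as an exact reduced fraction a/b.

α = 1/20

F_att = 1/4·(g−p) = 1/4·(-4,-4) = (-1.0000,-1.0000)
o1: d²=9 ≤ ρ²=42; F_rep = 22·(0,3)/9² = (0.0000,0.8148)
o2: d²=100 > ρ²=42 → inactive
o3: d²=1 ≤ ρ²=42; F_rep = 22·(-1,0)/1² = (-22.0000,0.0000)
o4: d²=260 > ρ²=42 → inactive
F = F_att + ΣF_rep = (-23.0000,-0.1852)
Δp = p'−p = (-1.1500,-0.0093); α = Δx/Fx = (-23/20) / (-23) = 1/20
check: Δy/Fy = (-1/108) / (-5/27) = 1/20 ✓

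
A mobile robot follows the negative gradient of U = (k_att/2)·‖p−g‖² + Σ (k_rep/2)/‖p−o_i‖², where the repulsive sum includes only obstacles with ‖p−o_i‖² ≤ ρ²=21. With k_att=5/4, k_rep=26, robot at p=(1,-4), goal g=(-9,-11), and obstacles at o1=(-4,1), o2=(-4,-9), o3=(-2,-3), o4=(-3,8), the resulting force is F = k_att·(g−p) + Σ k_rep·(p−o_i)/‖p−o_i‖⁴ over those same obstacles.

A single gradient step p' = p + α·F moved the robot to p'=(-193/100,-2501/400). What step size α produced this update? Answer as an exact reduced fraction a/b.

F_att = 5/4·(g−p) = 5/4·(-10,-7) = (-12.5000,-8.7500)
o1: d²=50 > ρ²=21 → inactive
o2: d²=50 > ρ²=21 → inactive
o3: d²=10 ≤ ρ²=21; F_rep = 26·(3,-1)/10² = (0.7800,-0.2600)
o4: d²=160 > ρ²=21 → inactive
F = F_att + ΣF_rep = (-11.7200,-9.0100)
Δp = p'−p = (-2.9300,-2.2525); α = Δx/Fx = (-293/100) / (-293/25) = 1/4
check: Δy/Fy = (-901/400) / (-901/100) = 1/4 ✓

α = 1/4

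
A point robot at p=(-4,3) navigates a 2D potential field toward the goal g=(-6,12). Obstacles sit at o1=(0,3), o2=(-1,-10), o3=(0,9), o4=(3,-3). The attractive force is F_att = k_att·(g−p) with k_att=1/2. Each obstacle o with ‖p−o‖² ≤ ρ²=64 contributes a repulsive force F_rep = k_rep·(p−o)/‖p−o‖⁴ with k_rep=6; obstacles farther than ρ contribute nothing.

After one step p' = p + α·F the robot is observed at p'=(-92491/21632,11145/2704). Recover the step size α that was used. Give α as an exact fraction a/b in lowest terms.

α = 1/4

F_att = 1/2·(g−p) = 1/2·(-2,9) = (-1.0000,4.5000)
o1: d²=16 ≤ ρ²=64; F_rep = 6·(-4,0)/16² = (-0.0938,0.0000)
o2: d²=178 > ρ²=64 → inactive
o3: d²=52 ≤ ρ²=64; F_rep = 6·(-4,-6)/52² = (-0.0089,-0.0133)
o4: d²=85 > ρ²=64 → inactive
F = F_att + ΣF_rep = (-1.1026,4.4867)
Δp = p'−p = (-0.2757,1.1217); α = Δx/Fx = (-5963/21632) / (-5963/5408) = 1/4
check: Δy/Fy = (3033/2704) / (3033/676) = 1/4 ✓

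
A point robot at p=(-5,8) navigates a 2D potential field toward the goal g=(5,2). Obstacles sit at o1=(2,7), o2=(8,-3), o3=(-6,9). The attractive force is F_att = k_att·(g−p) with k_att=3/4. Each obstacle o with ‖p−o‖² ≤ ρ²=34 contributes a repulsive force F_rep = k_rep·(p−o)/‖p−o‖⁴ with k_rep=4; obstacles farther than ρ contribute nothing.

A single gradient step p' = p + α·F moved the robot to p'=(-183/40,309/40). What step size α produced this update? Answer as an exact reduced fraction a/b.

F_att = 3/4·(g−p) = 3/4·(10,-6) = (7.5000,-4.5000)
o1: d²=50 > ρ²=34 → inactive
o2: d²=290 > ρ²=34 → inactive
o3: d²=2 ≤ ρ²=34; F_rep = 4·(1,-1)/2² = (1.0000,-1.0000)
F = F_att + ΣF_rep = (8.5000,-5.5000)
Δp = p'−p = (0.4250,-0.2750); α = Δx/Fx = (17/40) / (17/2) = 1/20
check: Δy/Fy = (-11/40) / (-11/2) = 1/20 ✓

α = 1/20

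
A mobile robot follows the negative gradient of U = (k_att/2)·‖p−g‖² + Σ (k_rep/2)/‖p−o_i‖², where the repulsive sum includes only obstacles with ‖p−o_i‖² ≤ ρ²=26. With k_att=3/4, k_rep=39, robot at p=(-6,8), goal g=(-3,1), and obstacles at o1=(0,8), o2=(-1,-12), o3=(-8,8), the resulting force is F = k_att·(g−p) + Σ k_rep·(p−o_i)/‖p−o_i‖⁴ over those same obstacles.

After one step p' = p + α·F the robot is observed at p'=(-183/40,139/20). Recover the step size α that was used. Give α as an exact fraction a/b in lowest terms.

α = 1/5

F_att = 3/4·(g−p) = 3/4·(3,-7) = (2.2500,-5.2500)
o1: d²=36 > ρ²=26 → inactive
o2: d²=425 > ρ²=26 → inactive
o3: d²=4 ≤ ρ²=26; F_rep = 39·(2,0)/4² = (4.8750,0.0000)
F = F_att + ΣF_rep = (7.1250,-5.2500)
Δp = p'−p = (1.4250,-1.0500); α = Δx/Fx = (57/40) / (57/8) = 1/5
check: Δy/Fy = (-21/20) / (-21/4) = 1/5 ✓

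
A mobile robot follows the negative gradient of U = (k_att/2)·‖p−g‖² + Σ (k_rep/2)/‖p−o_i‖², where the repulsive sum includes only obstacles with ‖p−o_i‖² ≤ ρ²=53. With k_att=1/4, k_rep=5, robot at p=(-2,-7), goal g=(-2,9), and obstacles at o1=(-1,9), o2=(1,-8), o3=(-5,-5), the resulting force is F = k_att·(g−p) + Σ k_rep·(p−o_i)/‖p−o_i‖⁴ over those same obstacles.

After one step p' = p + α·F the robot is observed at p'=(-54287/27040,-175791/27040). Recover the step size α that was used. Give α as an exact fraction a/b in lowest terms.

α = 1/8

F_att = 1/4·(g−p) = 1/4·(0,16) = (0.0000,4.0000)
o1: d²=257 > ρ²=53 → inactive
o2: d²=10 ≤ ρ²=53; F_rep = 5·(-3,1)/10² = (-0.1500,0.0500)
o3: d²=13 ≤ ρ²=53; F_rep = 5·(3,-2)/13² = (0.0888,-0.0592)
F = F_att + ΣF_rep = (-0.0612,3.9908)
Δp = p'−p = (-0.0077,0.4989); α = Δx/Fx = (-207/27040) / (-207/3380) = 1/8
check: Δy/Fy = (13489/27040) / (13489/3380) = 1/8 ✓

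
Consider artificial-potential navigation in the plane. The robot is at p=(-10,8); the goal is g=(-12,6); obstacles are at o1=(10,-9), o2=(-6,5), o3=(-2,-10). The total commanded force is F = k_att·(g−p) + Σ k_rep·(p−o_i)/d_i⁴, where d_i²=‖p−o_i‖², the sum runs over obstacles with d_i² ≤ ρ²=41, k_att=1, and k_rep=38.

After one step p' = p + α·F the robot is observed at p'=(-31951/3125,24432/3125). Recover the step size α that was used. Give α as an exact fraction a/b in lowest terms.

F_att = 1·(g−p) = 1·(-2,-2) = (-2.0000,-2.0000)
o1: d²=689 > ρ²=41 → inactive
o2: d²=25 ≤ ρ²=41; F_rep = 38·(-4,3)/25² = (-0.2432,0.1824)
o3: d²=388 > ρ²=41 → inactive
F = F_att + ΣF_rep = (-2.2432,-1.8176)
Δp = p'−p = (-0.2243,-0.1818); α = Δx/Fx = (-701/3125) / (-1402/625) = 1/10
check: Δy/Fy = (-568/3125) / (-1136/625) = 1/10 ✓

α = 1/10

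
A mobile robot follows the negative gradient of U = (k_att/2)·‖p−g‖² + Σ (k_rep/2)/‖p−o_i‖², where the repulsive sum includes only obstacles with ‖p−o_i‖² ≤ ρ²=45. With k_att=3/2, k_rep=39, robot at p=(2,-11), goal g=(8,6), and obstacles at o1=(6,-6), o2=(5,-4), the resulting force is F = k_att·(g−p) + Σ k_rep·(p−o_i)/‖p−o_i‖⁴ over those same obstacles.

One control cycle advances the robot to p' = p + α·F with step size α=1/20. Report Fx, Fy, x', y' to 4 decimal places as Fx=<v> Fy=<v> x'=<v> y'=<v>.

Fx=8.9072 Fy=25.3840 x'=2.4454 y'=-9.7308

F_att = 3/2·(g−p) = 3/2·(6,17) = (9.0000,25.5000)
o1: d²=41 ≤ ρ²=45; F_rep = 39·(-4,-5)/41² = (-0.0928,-0.1160)
o2: d²=58 > ρ²=45 → inactive
F = F_att + ΣF_rep = (8.9072,25.3840)
p' = p + 1/20·F = (2.4454,-9.7308)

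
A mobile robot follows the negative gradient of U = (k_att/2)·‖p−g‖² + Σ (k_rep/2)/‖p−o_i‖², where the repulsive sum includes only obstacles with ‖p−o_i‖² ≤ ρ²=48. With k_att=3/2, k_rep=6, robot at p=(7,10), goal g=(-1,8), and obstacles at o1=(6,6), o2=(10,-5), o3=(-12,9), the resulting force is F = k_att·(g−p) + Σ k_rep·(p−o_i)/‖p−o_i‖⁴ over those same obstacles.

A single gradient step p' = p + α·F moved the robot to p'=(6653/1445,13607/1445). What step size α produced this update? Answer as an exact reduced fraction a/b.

F_att = 3/2·(g−p) = 3/2·(-8,-2) = (-12.0000,-3.0000)
o1: d²=17 ≤ ρ²=48; F_rep = 6·(1,4)/17² = (0.0208,0.0830)
o2: d²=234 > ρ²=48 → inactive
o3: d²=362 > ρ²=48 → inactive
F = F_att + ΣF_rep = (-11.9792,-2.9170)
Δp = p'−p = (-2.3958,-0.5834); α = Δx/Fx = (-3462/1445) / (-3462/289) = 1/5
check: Δy/Fy = (-843/1445) / (-843/289) = 1/5 ✓

α = 1/5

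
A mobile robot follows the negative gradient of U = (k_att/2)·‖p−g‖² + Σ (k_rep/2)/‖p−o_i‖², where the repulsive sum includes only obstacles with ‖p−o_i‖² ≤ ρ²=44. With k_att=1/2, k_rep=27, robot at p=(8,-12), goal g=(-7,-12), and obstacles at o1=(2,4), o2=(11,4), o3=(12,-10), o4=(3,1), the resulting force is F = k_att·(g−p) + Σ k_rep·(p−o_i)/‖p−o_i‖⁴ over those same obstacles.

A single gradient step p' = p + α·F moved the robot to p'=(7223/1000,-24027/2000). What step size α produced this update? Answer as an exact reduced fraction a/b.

F_att = 1/2·(g−p) = 1/2·(-15,0) = (-7.5000,0.0000)
o1: d²=292 > ρ²=44 → inactive
o2: d²=265 > ρ²=44 → inactive
o3: d²=20 ≤ ρ²=44; F_rep = 27·(-4,-2)/20² = (-0.2700,-0.1350)
o4: d²=194 > ρ²=44 → inactive
F = F_att + ΣF_rep = (-7.7700,-0.1350)
Δp = p'−p = (-0.7770,-0.0135); α = Δx/Fx = (-777/1000) / (-777/100) = 1/10
check: Δy/Fy = (-27/2000) / (-27/200) = 1/10 ✓

α = 1/10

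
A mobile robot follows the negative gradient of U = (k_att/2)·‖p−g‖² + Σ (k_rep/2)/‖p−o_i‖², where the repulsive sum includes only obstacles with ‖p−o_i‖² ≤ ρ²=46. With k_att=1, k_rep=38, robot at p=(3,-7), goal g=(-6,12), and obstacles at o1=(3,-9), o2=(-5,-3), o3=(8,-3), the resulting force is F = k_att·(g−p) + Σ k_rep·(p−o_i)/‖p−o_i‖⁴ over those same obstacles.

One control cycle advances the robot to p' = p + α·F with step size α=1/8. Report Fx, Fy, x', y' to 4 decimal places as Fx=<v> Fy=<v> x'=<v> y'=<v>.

F_att = 1·(g−p) = 1·(-9,19) = (-9.0000,19.0000)
o1: d²=4 ≤ ρ²=46; F_rep = 38·(0,2)/4² = (0.0000,4.7500)
o2: d²=80 > ρ²=46 → inactive
o3: d²=41 ≤ ρ²=46; F_rep = 38·(-5,-4)/41² = (-0.1130,-0.0904)
F = F_att + ΣF_rep = (-9.1130,23.6596)
p' = p + 1/8·F = (1.8609,-4.0426)

Fx=-9.1130 Fy=23.6596 x'=1.8609 y'=-4.0426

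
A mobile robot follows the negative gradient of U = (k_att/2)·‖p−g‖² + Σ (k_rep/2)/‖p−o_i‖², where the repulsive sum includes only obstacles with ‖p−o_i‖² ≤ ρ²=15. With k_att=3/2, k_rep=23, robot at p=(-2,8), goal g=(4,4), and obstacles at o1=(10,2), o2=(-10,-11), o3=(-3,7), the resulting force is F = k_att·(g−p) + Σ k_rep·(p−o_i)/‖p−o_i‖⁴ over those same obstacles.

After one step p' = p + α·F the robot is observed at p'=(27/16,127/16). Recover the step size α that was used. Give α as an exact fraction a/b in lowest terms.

F_att = 3/2·(g−p) = 3/2·(6,-4) = (9.0000,-6.0000)
o1: d²=180 > ρ²=15 → inactive
o2: d²=425 > ρ²=15 → inactive
o3: d²=2 ≤ ρ²=15; F_rep = 23·(1,1)/2² = (5.7500,5.7500)
F = F_att + ΣF_rep = (14.7500,-0.2500)
Δp = p'−p = (3.6875,-0.0625); α = Δx/Fx = (59/16) / (59/4) = 1/4
check: Δy/Fy = (-1/16) / (-1/4) = 1/4 ✓

α = 1/4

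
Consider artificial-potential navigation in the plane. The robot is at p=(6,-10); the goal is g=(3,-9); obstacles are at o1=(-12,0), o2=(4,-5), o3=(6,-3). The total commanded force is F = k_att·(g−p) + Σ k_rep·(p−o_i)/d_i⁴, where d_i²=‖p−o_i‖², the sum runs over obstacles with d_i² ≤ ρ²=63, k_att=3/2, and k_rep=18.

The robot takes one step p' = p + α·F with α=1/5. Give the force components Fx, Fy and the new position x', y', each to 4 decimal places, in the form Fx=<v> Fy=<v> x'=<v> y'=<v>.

Fx=-4.4572 Fy=1.3405 x'=5.1086 y'=-9.7319

F_att = 3/2·(g−p) = 3/2·(-3,1) = (-4.5000,1.5000)
o1: d²=424 > ρ²=63 → inactive
o2: d²=29 ≤ ρ²=63; F_rep = 18·(2,-5)/29² = (0.0428,-0.1070)
o3: d²=49 ≤ ρ²=63; F_rep = 18·(0,-7)/49² = (0.0000,-0.0525)
F = F_att + ΣF_rep = (-4.4572,1.3405)
p' = p + 1/5·F = (5.1086,-9.7319)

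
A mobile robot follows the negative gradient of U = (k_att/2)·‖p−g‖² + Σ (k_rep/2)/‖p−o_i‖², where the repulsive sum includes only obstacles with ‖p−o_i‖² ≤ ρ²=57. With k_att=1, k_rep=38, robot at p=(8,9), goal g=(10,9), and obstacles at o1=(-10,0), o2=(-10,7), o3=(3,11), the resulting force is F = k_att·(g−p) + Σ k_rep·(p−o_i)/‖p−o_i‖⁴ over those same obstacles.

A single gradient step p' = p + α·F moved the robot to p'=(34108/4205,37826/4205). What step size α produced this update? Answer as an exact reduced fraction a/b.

α = 1/20

F_att = 1·(g−p) = 1·(2,0) = (2.0000,0.0000)
o1: d²=405 > ρ²=57 → inactive
o2: d²=328 > ρ²=57 → inactive
o3: d²=29 ≤ ρ²=57; F_rep = 38·(5,-2)/29² = (0.2259,-0.0904)
F = F_att + ΣF_rep = (2.2259,-0.0904)
Δp = p'−p = (0.1113,-0.0045); α = Δx/Fx = (468/4205) / (1872/841) = 1/20
check: Δy/Fy = (-19/4205) / (-76/841) = 1/20 ✓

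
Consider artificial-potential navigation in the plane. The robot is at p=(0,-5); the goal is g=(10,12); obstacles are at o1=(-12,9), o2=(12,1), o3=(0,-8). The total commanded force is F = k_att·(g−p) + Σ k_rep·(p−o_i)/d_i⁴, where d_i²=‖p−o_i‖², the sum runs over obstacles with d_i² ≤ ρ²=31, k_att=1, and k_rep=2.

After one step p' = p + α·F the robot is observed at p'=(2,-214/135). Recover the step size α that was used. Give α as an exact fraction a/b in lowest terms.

F_att = 1·(g−p) = 1·(10,17) = (10.0000,17.0000)
o1: d²=340 > ρ²=31 → inactive
o2: d²=180 > ρ²=31 → inactive
o3: d²=9 ≤ ρ²=31; F_rep = 2·(0,3)/9² = (0.0000,0.0741)
F = F_att + ΣF_rep = (10.0000,17.0741)
Δp = p'−p = (2.0000,3.4148); α = Δx/Fx = (2) / (10) = 1/5
check: Δy/Fy = (461/135) / (461/27) = 1/5 ✓

α = 1/5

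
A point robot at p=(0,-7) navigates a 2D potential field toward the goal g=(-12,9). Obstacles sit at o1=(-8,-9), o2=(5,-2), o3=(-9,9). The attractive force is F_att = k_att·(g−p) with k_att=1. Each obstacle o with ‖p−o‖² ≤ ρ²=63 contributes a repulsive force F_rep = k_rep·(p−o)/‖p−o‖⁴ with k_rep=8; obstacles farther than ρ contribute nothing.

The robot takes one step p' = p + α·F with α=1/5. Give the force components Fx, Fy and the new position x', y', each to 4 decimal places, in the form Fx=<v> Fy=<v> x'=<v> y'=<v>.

F_att = 1·(g−p) = 1·(-12,16) = (-12.0000,16.0000)
o1: d²=68 > ρ²=63 → inactive
o2: d²=50 ≤ ρ²=63; F_rep = 8·(-5,-5)/50² = (-0.0160,-0.0160)
o3: d²=337 > ρ²=63 → inactive
F = F_att + ΣF_rep = (-12.0160,15.9840)
p' = p + 1/5·F = (-2.4032,-3.8032)

Fx=-12.0160 Fy=15.9840 x'=-2.4032 y'=-3.8032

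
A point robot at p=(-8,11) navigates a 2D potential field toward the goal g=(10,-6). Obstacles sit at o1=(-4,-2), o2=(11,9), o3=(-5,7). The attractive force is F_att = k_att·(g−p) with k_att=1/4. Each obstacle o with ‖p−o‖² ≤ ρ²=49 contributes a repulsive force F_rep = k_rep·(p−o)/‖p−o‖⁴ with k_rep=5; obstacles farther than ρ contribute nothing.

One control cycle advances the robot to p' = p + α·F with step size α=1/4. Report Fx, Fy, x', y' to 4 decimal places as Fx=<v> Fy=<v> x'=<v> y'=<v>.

F_att = 1/4·(g−p) = 1/4·(18,-17) = (4.5000,-4.2500)
o1: d²=185 > ρ²=49 → inactive
o2: d²=365 > ρ²=49 → inactive
o3: d²=25 ≤ ρ²=49; F_rep = 5·(-3,4)/25² = (-0.0240,0.0320)
F = F_att + ΣF_rep = (4.4760,-4.2180)
p' = p + 1/4·F = (-6.8810,9.9455)

Fx=4.4760 Fy=-4.2180 x'=-6.8810 y'=9.9455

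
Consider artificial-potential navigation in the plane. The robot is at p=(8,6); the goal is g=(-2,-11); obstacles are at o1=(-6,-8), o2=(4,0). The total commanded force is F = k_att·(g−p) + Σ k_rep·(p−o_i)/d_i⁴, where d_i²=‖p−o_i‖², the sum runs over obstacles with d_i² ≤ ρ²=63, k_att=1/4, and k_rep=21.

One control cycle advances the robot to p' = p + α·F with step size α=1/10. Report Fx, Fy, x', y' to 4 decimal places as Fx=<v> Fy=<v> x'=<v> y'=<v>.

Fx=-2.4689 Fy=-4.2034 x'=7.7531 y'=5.5797

F_att = 1/4·(g−p) = 1/4·(-10,-17) = (-2.5000,-4.2500)
o1: d²=392 > ρ²=63 → inactive
o2: d²=52 ≤ ρ²=63; F_rep = 21·(4,6)/52² = (0.0311,0.0466)
F = F_att + ΣF_rep = (-2.4689,-4.2034)
p' = p + 1/10·F = (7.7531,5.5797)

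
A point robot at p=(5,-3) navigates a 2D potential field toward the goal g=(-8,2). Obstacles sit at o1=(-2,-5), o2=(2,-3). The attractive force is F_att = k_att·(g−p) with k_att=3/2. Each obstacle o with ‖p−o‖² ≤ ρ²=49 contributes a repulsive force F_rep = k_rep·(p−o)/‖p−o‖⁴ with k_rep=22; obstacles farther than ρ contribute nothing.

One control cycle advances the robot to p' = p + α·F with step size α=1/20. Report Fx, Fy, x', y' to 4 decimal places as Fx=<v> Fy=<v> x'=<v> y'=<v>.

F_att = 3/2·(g−p) = 3/2·(-13,5) = (-19.5000,7.5000)
o1: d²=53 > ρ²=49 → inactive
o2: d²=9 ≤ ρ²=49; F_rep = 22·(3,0)/9² = (0.8148,0.0000)
F = F_att + ΣF_rep = (-18.6852,7.5000)
p' = p + 1/20·F = (4.0657,-2.6250)

Fx=-18.6852 Fy=7.5000 x'=4.0657 y'=-2.6250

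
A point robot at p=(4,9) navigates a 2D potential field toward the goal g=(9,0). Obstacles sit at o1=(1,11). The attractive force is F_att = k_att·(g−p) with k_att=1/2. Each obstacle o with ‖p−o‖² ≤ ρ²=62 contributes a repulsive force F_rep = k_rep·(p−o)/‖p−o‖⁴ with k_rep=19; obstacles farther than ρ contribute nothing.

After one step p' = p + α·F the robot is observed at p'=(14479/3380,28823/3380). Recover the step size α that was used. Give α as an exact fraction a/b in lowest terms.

α = 1/10

F_att = 1/2·(g−p) = 1/2·(5,-9) = (2.5000,-4.5000)
o1: d²=13 ≤ ρ²=62; F_rep = 19·(3,-2)/13² = (0.3373,-0.2249)
F = F_att + ΣF_rep = (2.8373,-4.7249)
Δp = p'−p = (0.2837,-0.4725); α = Δx/Fx = (959/3380) / (959/338) = 1/10
check: Δy/Fy = (-1597/3380) / (-1597/338) = 1/10 ✓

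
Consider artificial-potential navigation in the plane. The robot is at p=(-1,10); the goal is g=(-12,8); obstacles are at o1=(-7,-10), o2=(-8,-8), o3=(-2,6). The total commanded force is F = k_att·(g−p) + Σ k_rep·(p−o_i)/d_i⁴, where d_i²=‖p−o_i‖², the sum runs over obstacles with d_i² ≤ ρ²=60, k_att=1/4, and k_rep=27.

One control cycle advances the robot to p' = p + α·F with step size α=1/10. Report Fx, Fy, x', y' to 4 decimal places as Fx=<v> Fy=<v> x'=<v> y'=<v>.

Fx=-2.6566 Fy=-0.1263 x'=-1.2657 y'=9.9874

F_att = 1/4·(g−p) = 1/4·(-11,-2) = (-2.7500,-0.5000)
o1: d²=436 > ρ²=60 → inactive
o2: d²=373 > ρ²=60 → inactive
o3: d²=17 ≤ ρ²=60; F_rep = 27·(1,4)/17² = (0.0934,0.3737)
F = F_att + ΣF_rep = (-2.6566,-0.1263)
p' = p + 1/10·F = (-1.2657,9.9874)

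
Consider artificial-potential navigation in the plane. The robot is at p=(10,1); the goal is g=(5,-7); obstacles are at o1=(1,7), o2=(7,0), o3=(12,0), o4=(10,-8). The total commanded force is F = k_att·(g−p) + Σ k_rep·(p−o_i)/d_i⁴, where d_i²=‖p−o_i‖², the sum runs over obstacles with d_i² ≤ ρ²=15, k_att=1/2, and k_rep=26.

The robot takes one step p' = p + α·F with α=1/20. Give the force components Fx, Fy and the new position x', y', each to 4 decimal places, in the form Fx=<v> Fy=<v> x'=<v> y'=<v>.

F_att = 1/2·(g−p) = 1/2·(-5,-8) = (-2.5000,-4.0000)
o1: d²=117 > ρ²=15 → inactive
o2: d²=10 ≤ ρ²=15; F_rep = 26·(3,1)/10² = (0.7800,0.2600)
o3: d²=5 ≤ ρ²=15; F_rep = 26·(-2,1)/5² = (-2.0800,1.0400)
o4: d²=81 > ρ²=15 → inactive
F = F_att + ΣF_rep = (-3.8000,-2.7000)
p' = p + 1/20·F = (9.8100,0.8650)

Fx=-3.8000 Fy=-2.7000 x'=9.8100 y'=0.8650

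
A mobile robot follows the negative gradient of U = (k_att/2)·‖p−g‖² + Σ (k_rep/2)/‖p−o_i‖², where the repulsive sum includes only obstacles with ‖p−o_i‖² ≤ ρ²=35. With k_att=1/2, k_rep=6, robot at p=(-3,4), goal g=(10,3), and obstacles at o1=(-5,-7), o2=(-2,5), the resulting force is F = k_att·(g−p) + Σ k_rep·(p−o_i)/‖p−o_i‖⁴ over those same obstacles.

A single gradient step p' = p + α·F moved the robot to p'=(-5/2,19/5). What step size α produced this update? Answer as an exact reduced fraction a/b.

α = 1/10

F_att = 1/2·(g−p) = 1/2·(13,-1) = (6.5000,-0.5000)
o1: d²=125 > ρ²=35 → inactive
o2: d²=2 ≤ ρ²=35; F_rep = 6·(-1,-1)/2² = (-1.5000,-1.5000)
F = F_att + ΣF_rep = (5.0000,-2.0000)
Δp = p'−p = (0.5000,-0.2000); α = Δx/Fx = (1/2) / (5) = 1/10
check: Δy/Fy = (-1/5) / (-2) = 1/10 ✓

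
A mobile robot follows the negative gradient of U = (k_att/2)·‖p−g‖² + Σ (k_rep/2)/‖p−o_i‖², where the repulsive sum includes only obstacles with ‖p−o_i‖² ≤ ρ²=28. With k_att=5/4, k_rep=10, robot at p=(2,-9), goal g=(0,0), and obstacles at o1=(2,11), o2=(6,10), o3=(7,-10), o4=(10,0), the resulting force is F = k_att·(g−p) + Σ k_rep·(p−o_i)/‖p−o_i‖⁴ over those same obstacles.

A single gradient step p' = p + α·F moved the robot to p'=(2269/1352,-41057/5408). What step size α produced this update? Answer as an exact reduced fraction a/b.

F_att = 5/4·(g−p) = 5/4·(-2,9) = (-2.5000,11.2500)
o1: d²=400 > ρ²=28 → inactive
o2: d²=377 > ρ²=28 → inactive
o3: d²=26 ≤ ρ²=28; F_rep = 10·(-5,1)/26² = (-0.0740,0.0148)
o4: d²=145 > ρ²=28 → inactive
F = F_att + ΣF_rep = (-2.5740,11.2648)
Δp = p'−p = (-0.3217,1.4081); α = Δx/Fx = (-435/1352) / (-435/169) = 1/8
check: Δy/Fy = (7615/5408) / (7615/676) = 1/8 ✓

α = 1/8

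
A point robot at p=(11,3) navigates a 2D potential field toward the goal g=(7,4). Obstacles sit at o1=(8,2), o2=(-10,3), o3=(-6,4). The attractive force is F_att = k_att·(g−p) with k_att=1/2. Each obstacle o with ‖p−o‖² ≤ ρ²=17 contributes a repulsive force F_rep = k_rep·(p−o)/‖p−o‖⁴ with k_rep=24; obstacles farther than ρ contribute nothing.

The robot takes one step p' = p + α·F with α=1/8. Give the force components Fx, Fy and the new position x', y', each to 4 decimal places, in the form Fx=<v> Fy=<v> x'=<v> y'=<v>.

Fx=-1.2800 Fy=0.7400 x'=10.8400 y'=3.0925

F_att = 1/2·(g−p) = 1/2·(-4,1) = (-2.0000,0.5000)
o1: d²=10 ≤ ρ²=17; F_rep = 24·(3,1)/10² = (0.7200,0.2400)
o2: d²=441 > ρ²=17 → inactive
o3: d²=290 > ρ²=17 → inactive
F = F_att + ΣF_rep = (-1.2800,0.7400)
p' = p + 1/8·F = (10.8400,3.0925)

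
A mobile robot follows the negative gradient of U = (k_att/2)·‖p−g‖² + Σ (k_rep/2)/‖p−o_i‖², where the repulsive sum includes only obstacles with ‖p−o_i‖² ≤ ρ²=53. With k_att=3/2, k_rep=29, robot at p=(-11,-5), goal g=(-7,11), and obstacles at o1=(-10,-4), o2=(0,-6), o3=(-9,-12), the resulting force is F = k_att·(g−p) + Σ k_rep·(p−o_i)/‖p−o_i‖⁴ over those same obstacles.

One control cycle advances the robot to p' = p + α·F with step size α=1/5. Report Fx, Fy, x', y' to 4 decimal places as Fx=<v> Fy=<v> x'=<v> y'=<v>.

F_att = 3/2·(g−p) = 3/2·(4,16) = (6.0000,24.0000)
o1: d²=2 ≤ ρ²=53; F_rep = 29·(-1,-1)/2² = (-7.2500,-7.2500)
o2: d²=122 > ρ²=53 → inactive
o3: d²=53 ≤ ρ²=53; F_rep = 29·(-2,7)/53² = (-0.0206,0.0723)
F = F_att + ΣF_rep = (-1.2706,16.8223)
p' = p + 1/5·F = (-11.2541,-1.6355)

Fx=-1.2706 Fy=16.8223 x'=-11.2541 y'=-1.6355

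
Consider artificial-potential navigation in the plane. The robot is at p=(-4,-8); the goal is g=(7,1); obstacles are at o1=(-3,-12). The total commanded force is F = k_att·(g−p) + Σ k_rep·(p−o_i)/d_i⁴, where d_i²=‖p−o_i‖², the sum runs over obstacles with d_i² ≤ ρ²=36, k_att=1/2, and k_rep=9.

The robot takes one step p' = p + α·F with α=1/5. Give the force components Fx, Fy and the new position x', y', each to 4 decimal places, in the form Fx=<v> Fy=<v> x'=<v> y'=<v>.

Fx=5.4689 Fy=4.6246 x'=-2.9062 y'=-7.0751

F_att = 1/2·(g−p) = 1/2·(11,9) = (5.5000,4.5000)
o1: d²=17 ≤ ρ²=36; F_rep = 9·(-1,4)/17² = (-0.0311,0.1246)
F = F_att + ΣF_rep = (5.4689,4.6246)
p' = p + 1/5·F = (-2.9062,-7.0751)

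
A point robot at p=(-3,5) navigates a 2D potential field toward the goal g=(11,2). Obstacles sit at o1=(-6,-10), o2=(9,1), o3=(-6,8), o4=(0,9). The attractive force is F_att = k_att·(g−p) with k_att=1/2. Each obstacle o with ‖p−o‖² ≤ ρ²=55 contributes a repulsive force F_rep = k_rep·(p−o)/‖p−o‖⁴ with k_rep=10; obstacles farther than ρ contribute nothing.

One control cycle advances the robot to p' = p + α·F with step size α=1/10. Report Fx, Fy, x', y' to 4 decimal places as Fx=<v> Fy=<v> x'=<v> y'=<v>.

Fx=7.0446 Fy=-1.6566 x'=-2.2955 y'=4.8343

F_att = 1/2·(g−p) = 1/2·(14,-3) = (7.0000,-1.5000)
o1: d²=234 > ρ²=55 → inactive
o2: d²=160 > ρ²=55 → inactive
o3: d²=18 ≤ ρ²=55; F_rep = 10·(3,-3)/18² = (0.0926,-0.0926)
o4: d²=25 ≤ ρ²=55; F_rep = 10·(-3,-4)/25² = (-0.0480,-0.0640)
F = F_att + ΣF_rep = (7.0446,-1.6566)
p' = p + 1/10·F = (-2.2955,4.8343)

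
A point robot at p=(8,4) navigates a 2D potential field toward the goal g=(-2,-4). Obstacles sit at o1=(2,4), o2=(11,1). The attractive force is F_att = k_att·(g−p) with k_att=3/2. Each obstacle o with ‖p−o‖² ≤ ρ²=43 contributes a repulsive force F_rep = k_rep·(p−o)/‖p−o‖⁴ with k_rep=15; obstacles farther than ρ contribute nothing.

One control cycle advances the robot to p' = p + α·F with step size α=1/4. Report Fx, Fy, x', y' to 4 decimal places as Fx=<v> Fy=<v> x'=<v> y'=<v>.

F_att = 3/2·(g−p) = 3/2·(-10,-8) = (-15.0000,-12.0000)
o1: d²=36 ≤ ρ²=43; F_rep = 15·(6,0)/36² = (0.0694,0.0000)
o2: d²=18 ≤ ρ²=43; F_rep = 15·(-3,3)/18² = (-0.1389,0.1389)
F = F_att + ΣF_rep = (-15.0694,-11.8611)
p' = p + 1/4·F = (4.2326,1.0347)

Fx=-15.0694 Fy=-11.8611 x'=4.2326 y'=1.0347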